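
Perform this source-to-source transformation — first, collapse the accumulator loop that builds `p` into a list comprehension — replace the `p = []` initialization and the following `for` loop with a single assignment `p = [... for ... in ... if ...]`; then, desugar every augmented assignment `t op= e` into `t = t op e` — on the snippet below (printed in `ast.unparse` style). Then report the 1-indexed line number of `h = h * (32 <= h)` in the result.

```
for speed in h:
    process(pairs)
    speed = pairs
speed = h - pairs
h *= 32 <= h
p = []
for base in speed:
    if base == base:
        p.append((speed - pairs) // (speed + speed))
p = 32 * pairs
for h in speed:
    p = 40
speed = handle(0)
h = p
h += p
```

Transformed code:
for speed in h:
    process(pairs)
    speed = pairs
speed = h - pairs
h = h * (32 <= h)
p = [(speed - pairs) // (speed + speed) for base in speed if base == base]
p = 32 * pairs
for h in speed:
    p = 40
speed = handle(0)
h = p
h = h + p

5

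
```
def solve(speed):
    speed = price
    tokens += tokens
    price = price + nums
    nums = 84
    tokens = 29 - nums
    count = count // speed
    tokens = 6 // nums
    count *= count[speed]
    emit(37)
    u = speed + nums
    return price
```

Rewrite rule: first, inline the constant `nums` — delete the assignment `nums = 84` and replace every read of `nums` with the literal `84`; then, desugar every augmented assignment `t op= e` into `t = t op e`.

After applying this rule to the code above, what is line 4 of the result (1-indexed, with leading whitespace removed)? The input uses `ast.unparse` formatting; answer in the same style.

price = price + 84

Transformed code:
def solve(speed):
    speed = price
    tokens = tokens + tokens
    price = price + 84
    tokens = 29 - 84
    count = count // speed
    tokens = 6 // 84
    count = count * count[speed]
    emit(37)
    u = speed + 84
    return price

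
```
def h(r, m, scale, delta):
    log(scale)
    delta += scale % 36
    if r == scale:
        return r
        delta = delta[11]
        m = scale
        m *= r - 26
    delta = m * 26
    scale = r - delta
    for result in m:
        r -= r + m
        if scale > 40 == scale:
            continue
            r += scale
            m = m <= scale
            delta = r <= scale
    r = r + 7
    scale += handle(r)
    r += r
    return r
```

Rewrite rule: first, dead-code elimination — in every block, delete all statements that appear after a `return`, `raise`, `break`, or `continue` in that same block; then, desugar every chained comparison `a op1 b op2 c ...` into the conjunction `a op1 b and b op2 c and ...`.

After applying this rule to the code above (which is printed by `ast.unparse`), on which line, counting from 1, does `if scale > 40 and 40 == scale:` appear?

Transformed code:
def h(r, m, scale, delta):
    log(scale)
    delta += scale % 36
    if r == scale:
        return r
    delta = m * 26
    scale = r - delta
    for result in m:
        r -= r + m
        if scale > 40 and 40 == scale:
            continue
    r = r + 7
    scale += handle(r)
    r += r
    return r

10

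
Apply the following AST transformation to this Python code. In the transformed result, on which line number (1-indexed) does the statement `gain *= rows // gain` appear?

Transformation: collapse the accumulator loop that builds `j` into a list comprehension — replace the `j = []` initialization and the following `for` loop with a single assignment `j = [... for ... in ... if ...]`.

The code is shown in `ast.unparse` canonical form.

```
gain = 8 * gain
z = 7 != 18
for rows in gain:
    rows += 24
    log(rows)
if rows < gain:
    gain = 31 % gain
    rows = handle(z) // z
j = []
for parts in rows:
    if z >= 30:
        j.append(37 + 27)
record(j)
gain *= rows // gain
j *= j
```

11

Transformed code:
gain = 8 * gain
z = 7 != 18
for rows in gain:
    rows += 24
    log(rows)
if rows < gain:
    gain = 31 % gain
    rows = handle(z) // z
j = [37 + 27 for parts in rows if z >= 30]
record(j)
gain *= rows // gain
j *= j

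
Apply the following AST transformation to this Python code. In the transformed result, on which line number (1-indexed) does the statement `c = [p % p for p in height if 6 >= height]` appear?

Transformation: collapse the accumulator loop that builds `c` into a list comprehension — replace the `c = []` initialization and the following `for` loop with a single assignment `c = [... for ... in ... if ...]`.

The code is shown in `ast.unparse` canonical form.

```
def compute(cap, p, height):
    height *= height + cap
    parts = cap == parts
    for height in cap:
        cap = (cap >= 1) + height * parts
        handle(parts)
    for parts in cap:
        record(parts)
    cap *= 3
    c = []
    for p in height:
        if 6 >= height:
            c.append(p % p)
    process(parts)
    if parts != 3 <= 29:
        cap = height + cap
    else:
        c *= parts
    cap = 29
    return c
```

10

Transformed code:
def compute(cap, p, height):
    height *= height + cap
    parts = cap == parts
    for height in cap:
        cap = (cap >= 1) + height * parts
        handle(parts)
    for parts in cap:
        record(parts)
    cap *= 3
    c = [p % p for p in height if 6 >= height]
    process(parts)
    if parts != 3 <= 29:
        cap = height + cap
    else:
        c *= parts
    cap = 29
    return c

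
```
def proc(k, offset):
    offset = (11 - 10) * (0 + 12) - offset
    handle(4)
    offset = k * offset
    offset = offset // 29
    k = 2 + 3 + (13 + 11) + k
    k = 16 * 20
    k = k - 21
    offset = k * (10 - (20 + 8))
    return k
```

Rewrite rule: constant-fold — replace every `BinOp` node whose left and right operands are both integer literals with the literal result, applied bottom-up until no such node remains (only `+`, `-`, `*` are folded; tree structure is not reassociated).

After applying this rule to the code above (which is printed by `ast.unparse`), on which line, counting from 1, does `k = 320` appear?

Transformed code:
def proc(k, offset):
    offset = 12 - offset
    handle(4)
    offset = k * offset
    offset = offset // 29
    k = 29 + k
    k = 320
    k = k - 21
    offset = k * -18
    return k

7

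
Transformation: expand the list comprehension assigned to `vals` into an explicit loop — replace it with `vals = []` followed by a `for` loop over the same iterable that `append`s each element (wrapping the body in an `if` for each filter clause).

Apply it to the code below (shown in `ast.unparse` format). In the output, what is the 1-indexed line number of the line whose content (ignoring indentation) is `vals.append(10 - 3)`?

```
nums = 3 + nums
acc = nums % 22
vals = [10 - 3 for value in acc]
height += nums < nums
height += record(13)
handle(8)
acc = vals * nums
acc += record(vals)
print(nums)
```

Transformed code:
nums = 3 + nums
acc = nums % 22
vals = []
for value in acc:
    vals.append(10 - 3)
height += nums < nums
height += record(13)
handle(8)
acc = vals * nums
acc += record(vals)
print(nums)

5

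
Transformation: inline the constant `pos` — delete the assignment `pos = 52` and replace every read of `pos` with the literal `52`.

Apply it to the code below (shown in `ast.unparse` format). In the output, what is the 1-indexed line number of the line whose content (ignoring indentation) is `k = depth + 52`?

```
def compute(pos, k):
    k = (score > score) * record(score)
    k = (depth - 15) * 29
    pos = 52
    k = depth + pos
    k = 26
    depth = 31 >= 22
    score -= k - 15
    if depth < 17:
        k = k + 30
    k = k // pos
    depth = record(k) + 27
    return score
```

Transformed code:
def compute(pos, k):
    k = (score > score) * record(score)
    k = (depth - 15) * 29
    k = depth + 52
    k = 26
    depth = 31 >= 22
    score -= k - 15
    if depth < 17:
        k = k + 30
    k = k // 52
    depth = record(k) + 27
    return score

4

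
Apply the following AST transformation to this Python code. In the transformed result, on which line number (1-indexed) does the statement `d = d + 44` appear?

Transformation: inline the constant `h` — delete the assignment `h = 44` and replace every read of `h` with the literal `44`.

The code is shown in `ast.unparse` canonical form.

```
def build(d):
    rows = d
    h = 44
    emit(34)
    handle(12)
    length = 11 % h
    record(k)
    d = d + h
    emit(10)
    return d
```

Transformed code:
def build(d):
    rows = d
    emit(34)
    handle(12)
    length = 11 % 44
    record(k)
    d = d + 44
    emit(10)
    return d

7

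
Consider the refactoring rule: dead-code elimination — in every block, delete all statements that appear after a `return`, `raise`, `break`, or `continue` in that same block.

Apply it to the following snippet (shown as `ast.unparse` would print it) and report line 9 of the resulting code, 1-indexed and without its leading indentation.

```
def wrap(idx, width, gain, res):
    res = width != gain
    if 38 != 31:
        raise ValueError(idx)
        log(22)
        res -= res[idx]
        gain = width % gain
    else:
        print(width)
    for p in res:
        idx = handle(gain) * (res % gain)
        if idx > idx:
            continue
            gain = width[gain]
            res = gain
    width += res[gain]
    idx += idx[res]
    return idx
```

Transformed code:
def wrap(idx, width, gain, res):
    res = width != gain
    if 38 != 31:
        raise ValueError(idx)
    else:
        print(width)
    for p in res:
        idx = handle(gain) * (res % gain)
        if idx > idx:
            continue
    width += res[gain]
    idx += idx[res]
    return idx

if idx > idx:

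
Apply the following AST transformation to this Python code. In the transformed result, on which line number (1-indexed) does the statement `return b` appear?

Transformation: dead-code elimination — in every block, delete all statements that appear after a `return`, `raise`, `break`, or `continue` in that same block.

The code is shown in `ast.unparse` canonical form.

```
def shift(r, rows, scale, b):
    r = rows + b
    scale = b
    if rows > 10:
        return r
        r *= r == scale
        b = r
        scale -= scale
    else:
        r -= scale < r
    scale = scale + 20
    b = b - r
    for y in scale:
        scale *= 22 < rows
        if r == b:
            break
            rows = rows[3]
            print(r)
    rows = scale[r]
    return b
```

15

Transformed code:
def shift(r, rows, scale, b):
    r = rows + b
    scale = b
    if rows > 10:
        return r
    else:
        r -= scale < r
    scale = scale + 20
    b = b - r
    for y in scale:
        scale *= 22 < rows
        if r == b:
            break
    rows = scale[r]
    return b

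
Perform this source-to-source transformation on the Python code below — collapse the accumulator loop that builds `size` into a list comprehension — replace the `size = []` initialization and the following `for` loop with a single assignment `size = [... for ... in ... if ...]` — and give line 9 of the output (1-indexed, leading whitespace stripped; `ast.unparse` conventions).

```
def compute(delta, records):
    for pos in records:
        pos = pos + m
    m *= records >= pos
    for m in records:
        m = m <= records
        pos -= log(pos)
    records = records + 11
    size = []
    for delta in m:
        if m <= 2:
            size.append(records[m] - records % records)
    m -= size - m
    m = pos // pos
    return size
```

Transformed code:
def compute(delta, records):
    for pos in records:
        pos = pos + m
    m *= records >= pos
    for m in records:
        m = m <= records
        pos -= log(pos)
    records = records + 11
    size = [records[m] - records % records for delta in m if m <= 2]
    m -= size - m
    m = pos // pos
    return size

size = [records[m] - records % records for delta in m if m <= 2]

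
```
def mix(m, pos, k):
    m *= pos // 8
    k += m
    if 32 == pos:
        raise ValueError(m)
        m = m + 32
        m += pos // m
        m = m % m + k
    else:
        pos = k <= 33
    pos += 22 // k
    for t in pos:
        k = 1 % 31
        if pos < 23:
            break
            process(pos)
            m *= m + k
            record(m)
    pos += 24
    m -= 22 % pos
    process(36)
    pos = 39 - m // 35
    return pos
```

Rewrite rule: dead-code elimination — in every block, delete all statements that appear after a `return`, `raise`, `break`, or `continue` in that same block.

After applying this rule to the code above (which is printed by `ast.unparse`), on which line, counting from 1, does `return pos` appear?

17

Transformed code:
def mix(m, pos, k):
    m *= pos // 8
    k += m
    if 32 == pos:
        raise ValueError(m)
    else:
        pos = k <= 33
    pos += 22 // k
    for t in pos:
        k = 1 % 31
        if pos < 23:
            break
    pos += 24
    m -= 22 % pos
    process(36)
    pos = 39 - m // 35
    return pos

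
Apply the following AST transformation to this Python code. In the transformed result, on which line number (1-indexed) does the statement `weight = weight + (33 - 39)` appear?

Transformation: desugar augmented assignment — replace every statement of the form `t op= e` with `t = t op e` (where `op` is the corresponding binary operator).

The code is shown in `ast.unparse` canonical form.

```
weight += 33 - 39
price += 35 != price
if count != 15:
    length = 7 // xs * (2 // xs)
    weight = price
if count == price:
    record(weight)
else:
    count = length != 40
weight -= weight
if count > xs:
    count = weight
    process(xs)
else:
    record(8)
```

1

Transformed code:
weight = weight + (33 - 39)
price = price + (35 != price)
if count != 15:
    length = 7 // xs * (2 // xs)
    weight = price
if count == price:
    record(weight)
else:
    count = length != 40
weight = weight - weight
if count > xs:
    count = weight
    process(xs)
else:
    record(8)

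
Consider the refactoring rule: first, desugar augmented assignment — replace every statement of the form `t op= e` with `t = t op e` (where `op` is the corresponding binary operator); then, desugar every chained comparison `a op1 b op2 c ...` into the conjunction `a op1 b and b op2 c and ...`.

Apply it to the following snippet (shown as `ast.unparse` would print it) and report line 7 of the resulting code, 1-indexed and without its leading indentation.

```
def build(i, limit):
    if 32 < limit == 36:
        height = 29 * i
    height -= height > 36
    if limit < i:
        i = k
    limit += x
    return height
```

limit = limit + x

Transformed code:
def build(i, limit):
    if 32 < limit and limit == 36:
        height = 29 * i
    height = height - (height > 36)
    if limit < i:
        i = k
    limit = limit + x
    return height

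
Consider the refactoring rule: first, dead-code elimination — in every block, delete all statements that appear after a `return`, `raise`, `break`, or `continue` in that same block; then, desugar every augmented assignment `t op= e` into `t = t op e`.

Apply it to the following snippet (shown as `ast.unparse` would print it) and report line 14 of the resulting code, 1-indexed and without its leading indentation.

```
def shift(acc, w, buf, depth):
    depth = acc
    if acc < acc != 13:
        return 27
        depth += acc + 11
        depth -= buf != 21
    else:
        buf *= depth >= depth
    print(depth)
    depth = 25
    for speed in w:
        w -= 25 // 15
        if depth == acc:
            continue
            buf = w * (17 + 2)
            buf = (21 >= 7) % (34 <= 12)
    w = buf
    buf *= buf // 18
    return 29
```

Transformed code:
def shift(acc, w, buf, depth):
    depth = acc
    if acc < acc != 13:
        return 27
    else:
        buf = buf * (depth >= depth)
    print(depth)
    depth = 25
    for speed in w:
        w = w - 25 // 15
        if depth == acc:
            continue
    w = buf
    buf = buf * (buf // 18)
    return 29

buf = buf * (buf // 18)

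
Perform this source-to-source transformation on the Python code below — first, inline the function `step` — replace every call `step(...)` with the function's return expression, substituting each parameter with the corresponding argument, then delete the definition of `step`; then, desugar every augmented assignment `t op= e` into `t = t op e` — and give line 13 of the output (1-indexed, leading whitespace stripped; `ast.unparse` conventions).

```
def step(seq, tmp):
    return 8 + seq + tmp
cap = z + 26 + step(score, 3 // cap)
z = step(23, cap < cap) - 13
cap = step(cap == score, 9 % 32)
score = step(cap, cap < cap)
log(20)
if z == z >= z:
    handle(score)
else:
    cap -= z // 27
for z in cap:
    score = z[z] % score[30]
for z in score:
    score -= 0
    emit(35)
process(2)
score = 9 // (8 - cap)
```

Transformed code:
cap = z + 26 + (8 + score + 3 // cap)
z = 8 + 23 + (cap < cap) - 13
cap = 8 + (cap == score) + 9 % 32
score = 8 + cap + (cap < cap)
log(20)
if z == z >= z:
    handle(score)
else:
    cap = cap - z // 27
for z in cap:
    score = z[z] % score[30]
for z in score:
    score = score - 0
    emit(35)
process(2)
score = 9 // (8 - cap)

score = score - 0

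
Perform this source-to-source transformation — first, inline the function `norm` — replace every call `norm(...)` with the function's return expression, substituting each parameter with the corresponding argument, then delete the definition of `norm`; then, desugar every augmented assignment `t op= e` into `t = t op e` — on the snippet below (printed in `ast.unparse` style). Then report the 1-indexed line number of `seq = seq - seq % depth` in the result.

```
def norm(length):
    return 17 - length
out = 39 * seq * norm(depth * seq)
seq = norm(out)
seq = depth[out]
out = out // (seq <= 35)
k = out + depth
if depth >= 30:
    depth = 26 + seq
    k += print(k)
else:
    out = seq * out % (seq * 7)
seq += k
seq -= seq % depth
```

Transformed code:
out = 39 * seq * (17 - depth * seq)
seq = 17 - out
seq = depth[out]
out = out // (seq <= 35)
k = out + depth
if depth >= 30:
    depth = 26 + seq
    k = k + print(k)
else:
    out = seq * out % (seq * 7)
seq = seq + k
seq = seq - seq % depth

12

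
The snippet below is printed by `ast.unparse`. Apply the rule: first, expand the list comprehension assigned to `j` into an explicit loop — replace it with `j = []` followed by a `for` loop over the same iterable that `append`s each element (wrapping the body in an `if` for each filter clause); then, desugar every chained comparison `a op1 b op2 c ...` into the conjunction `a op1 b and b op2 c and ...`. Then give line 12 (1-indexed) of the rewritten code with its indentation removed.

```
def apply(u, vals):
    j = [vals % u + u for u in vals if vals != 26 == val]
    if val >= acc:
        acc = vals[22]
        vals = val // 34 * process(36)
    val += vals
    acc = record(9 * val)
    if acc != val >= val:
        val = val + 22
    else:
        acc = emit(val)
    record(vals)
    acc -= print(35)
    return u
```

val = val + 22

Transformed code:
def apply(u, vals):
    j = []
    for u in vals:
        if vals != 26 and 26 == val:
            j.append(vals % u + u)
    if val >= acc:
        acc = vals[22]
        vals = val // 34 * process(36)
    val += vals
    acc = record(9 * val)
    if acc != val and val >= val:
        val = val + 22
    else:
        acc = emit(val)
    record(vals)
    acc -= print(35)
    return u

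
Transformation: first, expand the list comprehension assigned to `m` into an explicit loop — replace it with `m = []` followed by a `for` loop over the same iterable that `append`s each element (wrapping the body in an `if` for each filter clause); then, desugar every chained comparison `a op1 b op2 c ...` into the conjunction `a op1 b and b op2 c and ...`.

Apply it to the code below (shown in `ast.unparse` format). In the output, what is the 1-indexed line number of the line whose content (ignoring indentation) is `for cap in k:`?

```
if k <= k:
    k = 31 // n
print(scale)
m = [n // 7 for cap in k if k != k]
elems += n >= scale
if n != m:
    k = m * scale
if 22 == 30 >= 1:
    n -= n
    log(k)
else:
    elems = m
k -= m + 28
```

5

Transformed code:
if k <= k:
    k = 31 // n
print(scale)
m = []
for cap in k:
    if k != k:
        m.append(n // 7)
elems += n >= scale
if n != m:
    k = m * scale
if 22 == 30 and 30 >= 1:
    n -= n
    log(k)
else:
    elems = m
k -= m + 28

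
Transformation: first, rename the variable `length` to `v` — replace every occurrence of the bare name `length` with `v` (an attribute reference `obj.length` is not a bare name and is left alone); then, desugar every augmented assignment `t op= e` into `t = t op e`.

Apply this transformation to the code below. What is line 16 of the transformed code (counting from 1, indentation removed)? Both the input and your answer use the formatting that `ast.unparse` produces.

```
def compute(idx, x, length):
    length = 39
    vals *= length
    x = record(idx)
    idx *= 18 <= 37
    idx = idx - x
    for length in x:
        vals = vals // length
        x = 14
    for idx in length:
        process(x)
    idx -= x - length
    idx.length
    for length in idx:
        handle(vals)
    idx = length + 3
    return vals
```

Transformed code:
def compute(idx, x, v):
    v = 39
    vals = vals * v
    x = record(idx)
    idx = idx * (18 <= 37)
    idx = idx - x
    for v in x:
        vals = vals // v
        x = 14
    for idx in v:
        process(x)
    idx = idx - (x - v)
    idx.length
    for v in idx:
        handle(vals)
    idx = v + 3
    return vals

idx = v + 3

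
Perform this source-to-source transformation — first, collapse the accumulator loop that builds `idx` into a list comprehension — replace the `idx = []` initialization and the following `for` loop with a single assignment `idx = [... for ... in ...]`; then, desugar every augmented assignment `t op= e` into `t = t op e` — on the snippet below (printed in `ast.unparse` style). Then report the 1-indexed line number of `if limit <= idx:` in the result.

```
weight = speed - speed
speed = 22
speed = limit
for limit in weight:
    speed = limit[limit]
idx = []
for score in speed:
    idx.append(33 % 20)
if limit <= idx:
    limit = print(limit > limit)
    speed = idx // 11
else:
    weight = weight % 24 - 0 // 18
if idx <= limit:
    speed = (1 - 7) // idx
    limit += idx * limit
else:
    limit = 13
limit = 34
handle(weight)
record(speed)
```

7

Transformed code:
weight = speed - speed
speed = 22
speed = limit
for limit in weight:
    speed = limit[limit]
idx = [33 % 20 for score in speed]
if limit <= idx:
    limit = print(limit > limit)
    speed = idx // 11
else:
    weight = weight % 24 - 0 // 18
if idx <= limit:
    speed = (1 - 7) // idx
    limit = limit + idx * limit
else:
    limit = 13
limit = 34
handle(weight)
record(speed)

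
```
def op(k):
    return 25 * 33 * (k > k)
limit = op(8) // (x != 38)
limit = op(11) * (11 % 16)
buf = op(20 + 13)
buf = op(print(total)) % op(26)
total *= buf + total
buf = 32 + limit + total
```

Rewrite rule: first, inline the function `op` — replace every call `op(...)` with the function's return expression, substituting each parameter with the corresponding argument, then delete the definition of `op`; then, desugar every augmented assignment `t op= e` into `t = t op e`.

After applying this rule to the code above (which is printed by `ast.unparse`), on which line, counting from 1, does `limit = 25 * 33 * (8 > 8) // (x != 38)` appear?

1

Transformed code:
limit = 25 * 33 * (8 > 8) // (x != 38)
limit = 25 * 33 * (11 > 11) * (11 % 16)
buf = 25 * 33 * (20 + 13 > 20 + 13)
buf = 25 * 33 * (print(total) > print(total)) % (25 * 33 * (26 > 26))
total = total * (buf + total)
buf = 32 + limit + total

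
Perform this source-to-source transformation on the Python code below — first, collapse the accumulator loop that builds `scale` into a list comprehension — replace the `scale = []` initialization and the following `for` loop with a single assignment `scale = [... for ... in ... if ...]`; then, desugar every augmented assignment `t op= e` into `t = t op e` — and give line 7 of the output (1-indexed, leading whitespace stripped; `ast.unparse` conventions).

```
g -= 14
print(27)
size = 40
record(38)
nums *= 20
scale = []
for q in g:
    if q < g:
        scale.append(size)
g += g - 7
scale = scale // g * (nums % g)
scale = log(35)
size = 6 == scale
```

Transformed code:
g = g - 14
print(27)
size = 40
record(38)
nums = nums * 20
scale = [size for q in g if q < g]
g = g + (g - 7)
scale = scale // g * (nums % g)
scale = log(35)
size = 6 == scale

g = g + (g - 7)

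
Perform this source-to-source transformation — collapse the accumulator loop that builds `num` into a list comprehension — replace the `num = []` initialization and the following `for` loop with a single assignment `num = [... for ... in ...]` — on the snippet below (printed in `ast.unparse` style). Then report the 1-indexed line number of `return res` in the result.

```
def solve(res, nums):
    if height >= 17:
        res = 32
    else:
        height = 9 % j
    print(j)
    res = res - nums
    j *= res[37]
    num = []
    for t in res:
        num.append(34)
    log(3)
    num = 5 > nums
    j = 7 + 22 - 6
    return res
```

Transformed code:
def solve(res, nums):
    if height >= 17:
        res = 32
    else:
        height = 9 % j
    print(j)
    res = res - nums
    j *= res[37]
    num = [34 for t in res]
    log(3)
    num = 5 > nums
    j = 7 + 22 - 6
    return res

13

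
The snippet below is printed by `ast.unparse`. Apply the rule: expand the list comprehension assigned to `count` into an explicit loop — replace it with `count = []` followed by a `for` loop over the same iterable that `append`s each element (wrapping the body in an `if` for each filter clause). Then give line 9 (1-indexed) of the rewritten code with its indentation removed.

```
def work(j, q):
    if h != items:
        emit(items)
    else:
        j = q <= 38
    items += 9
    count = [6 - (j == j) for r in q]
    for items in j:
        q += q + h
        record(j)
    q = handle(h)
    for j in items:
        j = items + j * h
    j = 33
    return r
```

count.append(6 - (j == j))

Transformed code:
def work(j, q):
    if h != items:
        emit(items)
    else:
        j = q <= 38
    items += 9
    count = []
    for r in q:
        count.append(6 - (j == j))
    for items in j:
        q += q + h
        record(j)
    q = handle(h)
    for j in items:
        j = items + j * h
    j = 33
    return r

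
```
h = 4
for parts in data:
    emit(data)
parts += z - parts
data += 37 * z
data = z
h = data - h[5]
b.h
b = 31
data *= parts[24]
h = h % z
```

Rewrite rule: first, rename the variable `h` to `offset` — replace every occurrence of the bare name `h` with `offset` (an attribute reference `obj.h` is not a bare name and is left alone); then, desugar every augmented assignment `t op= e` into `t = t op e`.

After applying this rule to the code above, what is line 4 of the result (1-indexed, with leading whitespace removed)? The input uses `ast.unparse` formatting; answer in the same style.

parts = parts + (z - parts)

Transformed code:
offset = 4
for parts in data:
    emit(data)
parts = parts + (z - parts)
data = data + 37 * z
data = z
offset = data - offset[5]
b.h
b = 31
data = data * parts[24]
offset = offset % z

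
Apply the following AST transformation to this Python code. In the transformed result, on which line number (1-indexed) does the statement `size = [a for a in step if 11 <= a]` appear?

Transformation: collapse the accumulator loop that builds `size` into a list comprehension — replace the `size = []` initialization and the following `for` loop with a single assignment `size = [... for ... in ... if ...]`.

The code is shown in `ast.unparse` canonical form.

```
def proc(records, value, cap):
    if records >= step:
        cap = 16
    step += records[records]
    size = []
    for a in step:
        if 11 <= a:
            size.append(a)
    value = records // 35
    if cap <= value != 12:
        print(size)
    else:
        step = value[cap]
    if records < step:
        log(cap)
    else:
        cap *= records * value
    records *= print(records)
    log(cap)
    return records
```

5

Transformed code:
def proc(records, value, cap):
    if records >= step:
        cap = 16
    step += records[records]
    size = [a for a in step if 11 <= a]
    value = records // 35
    if cap <= value != 12:
        print(size)
    else:
        step = value[cap]
    if records < step:
        log(cap)
    else:
        cap *= records * value
    records *= print(records)
    log(cap)
    return records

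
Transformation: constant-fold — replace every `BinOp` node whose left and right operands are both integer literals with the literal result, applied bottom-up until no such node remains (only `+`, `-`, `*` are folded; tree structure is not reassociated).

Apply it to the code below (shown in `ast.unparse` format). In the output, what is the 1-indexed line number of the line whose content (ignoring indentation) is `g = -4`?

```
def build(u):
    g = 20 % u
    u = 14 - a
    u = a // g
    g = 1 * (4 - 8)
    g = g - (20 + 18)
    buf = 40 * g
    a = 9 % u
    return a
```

5

Transformed code:
def build(u):
    g = 20 % u
    u = 14 - a
    u = a // g
    g = -4
    g = g - 38
    buf = 40 * g
    a = 9 % u
    return a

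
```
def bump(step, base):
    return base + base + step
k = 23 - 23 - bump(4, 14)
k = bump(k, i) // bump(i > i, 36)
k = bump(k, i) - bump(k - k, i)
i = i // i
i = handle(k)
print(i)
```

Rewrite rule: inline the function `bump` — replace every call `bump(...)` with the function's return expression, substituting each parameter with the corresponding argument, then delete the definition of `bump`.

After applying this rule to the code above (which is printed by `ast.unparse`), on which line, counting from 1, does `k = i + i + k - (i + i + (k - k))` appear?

3

Transformed code:
k = 23 - 23 - (14 + 14 + 4)
k = (i + i + k) // (36 + 36 + (i > i))
k = i + i + k - (i + i + (k - k))
i = i // i
i = handle(k)
print(i)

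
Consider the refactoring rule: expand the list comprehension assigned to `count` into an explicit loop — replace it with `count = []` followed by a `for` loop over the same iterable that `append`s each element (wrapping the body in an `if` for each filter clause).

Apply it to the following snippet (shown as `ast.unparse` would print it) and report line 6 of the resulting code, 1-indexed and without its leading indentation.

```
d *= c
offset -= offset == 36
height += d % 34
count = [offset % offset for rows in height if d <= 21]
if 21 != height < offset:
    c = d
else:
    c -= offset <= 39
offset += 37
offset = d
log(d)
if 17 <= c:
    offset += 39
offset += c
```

Transformed code:
d *= c
offset -= offset == 36
height += d % 34
count = []
for rows in height:
    if d <= 21:
        count.append(offset % offset)
if 21 != height < offset:
    c = d
else:
    c -= offset <= 39
offset += 37
offset = d
log(d)
if 17 <= c:
    offset += 39
offset += c

if d <= 21:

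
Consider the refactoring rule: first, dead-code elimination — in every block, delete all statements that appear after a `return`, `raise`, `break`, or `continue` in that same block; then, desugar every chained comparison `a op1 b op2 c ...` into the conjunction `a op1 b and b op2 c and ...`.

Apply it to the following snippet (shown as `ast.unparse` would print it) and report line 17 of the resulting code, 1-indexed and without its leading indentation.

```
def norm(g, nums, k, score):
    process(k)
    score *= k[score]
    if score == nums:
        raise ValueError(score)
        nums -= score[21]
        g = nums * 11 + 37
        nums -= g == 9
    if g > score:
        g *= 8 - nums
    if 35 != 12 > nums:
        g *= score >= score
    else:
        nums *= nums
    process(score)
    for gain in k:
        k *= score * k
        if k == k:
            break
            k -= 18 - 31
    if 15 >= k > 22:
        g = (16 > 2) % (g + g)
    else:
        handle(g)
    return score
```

if 15 >= k and k > 22:

Transformed code:
def norm(g, nums, k, score):
    process(k)
    score *= k[score]
    if score == nums:
        raise ValueError(score)
    if g > score:
        g *= 8 - nums
    if 35 != 12 and 12 > nums:
        g *= score >= score
    else:
        nums *= nums
    process(score)
    for gain in k:
        k *= score * k
        if k == k:
            break
    if 15 >= k and k > 22:
        g = (16 > 2) % (g + g)
    else:
        handle(g)
    return score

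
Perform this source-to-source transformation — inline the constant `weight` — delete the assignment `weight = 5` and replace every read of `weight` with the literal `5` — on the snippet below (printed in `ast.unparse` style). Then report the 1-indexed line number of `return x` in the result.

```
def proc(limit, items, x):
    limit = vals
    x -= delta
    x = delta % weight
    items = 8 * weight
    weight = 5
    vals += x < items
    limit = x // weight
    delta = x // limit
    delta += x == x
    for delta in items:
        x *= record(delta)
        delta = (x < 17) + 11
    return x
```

Transformed code:
def proc(limit, items, x):
    limit = vals
    x -= delta
    x = delta % 5
    items = 8 * 5
    vals += x < items
    limit = x // 5
    delta = x // limit
    delta += x == x
    for delta in items:
        x *= record(delta)
        delta = (x < 17) + 11
    return x

13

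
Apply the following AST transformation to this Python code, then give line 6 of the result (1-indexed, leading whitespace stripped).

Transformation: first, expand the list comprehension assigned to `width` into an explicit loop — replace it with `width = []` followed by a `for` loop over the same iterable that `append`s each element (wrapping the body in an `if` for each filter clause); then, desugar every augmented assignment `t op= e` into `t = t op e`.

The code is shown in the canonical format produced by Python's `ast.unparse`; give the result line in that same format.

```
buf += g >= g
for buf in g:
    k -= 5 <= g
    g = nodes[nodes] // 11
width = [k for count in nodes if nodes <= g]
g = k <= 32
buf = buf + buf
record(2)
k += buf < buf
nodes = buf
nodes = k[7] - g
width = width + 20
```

for count in nodes:

Transformed code:
buf = buf + (g >= g)
for buf in g:
    k = k - (5 <= g)
    g = nodes[nodes] // 11
width = []
for count in nodes:
    if nodes <= g:
        width.append(k)
g = k <= 32
buf = buf + buf
record(2)
k = k + (buf < buf)
nodes = buf
nodes = k[7] - g
width = width + 20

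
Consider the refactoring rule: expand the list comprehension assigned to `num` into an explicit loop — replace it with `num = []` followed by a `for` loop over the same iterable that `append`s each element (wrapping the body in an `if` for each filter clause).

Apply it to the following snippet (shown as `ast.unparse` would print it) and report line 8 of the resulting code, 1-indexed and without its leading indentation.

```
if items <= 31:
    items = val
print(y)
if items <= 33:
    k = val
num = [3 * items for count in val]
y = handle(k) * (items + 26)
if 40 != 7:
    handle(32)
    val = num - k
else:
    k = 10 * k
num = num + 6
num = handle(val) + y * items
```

Transformed code:
if items <= 31:
    items = val
print(y)
if items <= 33:
    k = val
num = []
for count in val:
    num.append(3 * items)
y = handle(k) * (items + 26)
if 40 != 7:
    handle(32)
    val = num - k
else:
    k = 10 * k
num = num + 6
num = handle(val) + y * items

num.append(3 * items)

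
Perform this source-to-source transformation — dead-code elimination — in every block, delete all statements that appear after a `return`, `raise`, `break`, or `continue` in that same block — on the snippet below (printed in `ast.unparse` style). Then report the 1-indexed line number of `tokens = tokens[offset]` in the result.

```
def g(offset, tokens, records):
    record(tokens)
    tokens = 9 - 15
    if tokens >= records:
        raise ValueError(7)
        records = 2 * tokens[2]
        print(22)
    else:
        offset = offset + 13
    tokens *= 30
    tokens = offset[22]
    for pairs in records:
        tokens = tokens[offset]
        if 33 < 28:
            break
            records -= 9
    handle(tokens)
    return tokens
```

Transformed code:
def g(offset, tokens, records):
    record(tokens)
    tokens = 9 - 15
    if tokens >= records:
        raise ValueError(7)
    else:
        offset = offset + 13
    tokens *= 30
    tokens = offset[22]
    for pairs in records:
        tokens = tokens[offset]
        if 33 < 28:
            break
    handle(tokens)
    return tokens

11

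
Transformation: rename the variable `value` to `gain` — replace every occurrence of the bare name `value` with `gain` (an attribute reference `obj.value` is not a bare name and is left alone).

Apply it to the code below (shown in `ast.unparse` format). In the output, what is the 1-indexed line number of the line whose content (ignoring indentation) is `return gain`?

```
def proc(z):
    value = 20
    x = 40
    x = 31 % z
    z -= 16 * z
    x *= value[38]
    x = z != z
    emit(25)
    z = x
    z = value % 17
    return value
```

Transformed code:
def proc(z):
    gain = 20
    x = 40
    x = 31 % z
    z -= 16 * z
    x *= gain[38]
    x = z != z
    emit(25)
    z = x
    z = gain % 17
    return gain

11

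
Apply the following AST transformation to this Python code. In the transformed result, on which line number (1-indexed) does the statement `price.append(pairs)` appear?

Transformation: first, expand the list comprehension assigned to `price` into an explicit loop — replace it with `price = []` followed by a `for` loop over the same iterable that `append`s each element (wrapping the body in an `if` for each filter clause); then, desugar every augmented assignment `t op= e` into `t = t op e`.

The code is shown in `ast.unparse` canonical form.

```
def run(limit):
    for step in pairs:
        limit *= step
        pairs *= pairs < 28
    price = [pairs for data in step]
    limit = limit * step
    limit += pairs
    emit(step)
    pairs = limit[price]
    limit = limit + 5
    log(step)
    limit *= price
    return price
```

Transformed code:
def run(limit):
    for step in pairs:
        limit = limit * step
        pairs = pairs * (pairs < 28)
    price = []
    for data in step:
        price.append(pairs)
    limit = limit * step
    limit = limit + pairs
    emit(step)
    pairs = limit[price]
    limit = limit + 5
    log(step)
    limit = limit * price
    return price

7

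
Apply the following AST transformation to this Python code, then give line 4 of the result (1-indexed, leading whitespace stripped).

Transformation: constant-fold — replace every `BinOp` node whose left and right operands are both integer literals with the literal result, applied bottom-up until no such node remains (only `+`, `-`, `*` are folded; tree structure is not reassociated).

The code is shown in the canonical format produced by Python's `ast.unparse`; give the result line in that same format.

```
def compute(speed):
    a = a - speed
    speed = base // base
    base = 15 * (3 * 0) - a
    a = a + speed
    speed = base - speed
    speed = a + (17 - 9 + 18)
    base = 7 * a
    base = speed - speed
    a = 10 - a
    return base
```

Transformed code:
def compute(speed):
    a = a - speed
    speed = base // base
    base = 0 - a
    a = a + speed
    speed = base - speed
    speed = a + 26
    base = 7 * a
    base = speed - speed
    a = 10 - a
    return base

base = 0 - a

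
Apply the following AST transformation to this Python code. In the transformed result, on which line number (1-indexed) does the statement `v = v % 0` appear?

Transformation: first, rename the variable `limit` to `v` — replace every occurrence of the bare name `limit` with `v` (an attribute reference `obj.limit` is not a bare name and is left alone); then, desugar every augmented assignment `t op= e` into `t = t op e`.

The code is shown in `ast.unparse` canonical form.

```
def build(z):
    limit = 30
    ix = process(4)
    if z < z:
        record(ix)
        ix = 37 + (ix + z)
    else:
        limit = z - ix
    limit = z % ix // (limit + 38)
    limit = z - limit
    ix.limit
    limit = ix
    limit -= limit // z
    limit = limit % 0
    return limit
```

Transformed code:
def build(z):
    v = 30
    ix = process(4)
    if z < z:
        record(ix)
        ix = 37 + (ix + z)
    else:
        v = z - ix
    v = z % ix // (v + 38)
    v = z - v
    ix.limit
    v = ix
    v = v - v // z
    v = v % 0
    return v

14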